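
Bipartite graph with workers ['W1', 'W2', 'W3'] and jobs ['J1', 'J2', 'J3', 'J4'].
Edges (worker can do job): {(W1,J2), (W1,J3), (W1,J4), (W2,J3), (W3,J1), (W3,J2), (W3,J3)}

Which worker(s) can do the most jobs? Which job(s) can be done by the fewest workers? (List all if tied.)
Most versatile: W1, W3 (3 jobs); Least covered: J1, J4 (1 workers)

Worker degrees (jobs they can do): W1:3, W2:1, W3:3
Job degrees (workers who can do it): J1:1, J2:2, J3:3, J4:1

Maximum worker degree is 3, achieved by: W1, W3
Minimum job degree is 1, achieved by: J1, J4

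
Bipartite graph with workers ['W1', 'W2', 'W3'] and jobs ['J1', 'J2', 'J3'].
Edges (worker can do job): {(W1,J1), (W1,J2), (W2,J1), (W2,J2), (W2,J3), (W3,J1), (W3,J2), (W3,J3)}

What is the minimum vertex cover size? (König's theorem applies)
Minimum vertex cover size = 3

By König's theorem: in bipartite graphs,
min vertex cover = max matching = 3

Maximum matching has size 3, so minimum vertex cover also has size 3.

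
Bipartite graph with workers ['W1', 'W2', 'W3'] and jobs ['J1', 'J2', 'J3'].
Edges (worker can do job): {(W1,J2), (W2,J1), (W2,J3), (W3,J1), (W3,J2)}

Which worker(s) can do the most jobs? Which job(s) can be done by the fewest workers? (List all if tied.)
Most versatile: W2, W3 (2 jobs); Least covered: J3 (1 workers)

Worker degrees (jobs they can do): W1:1, W2:2, W3:2
Job degrees (workers who can do it): J1:2, J2:2, J3:1

Maximum worker degree is 2, achieved by: W2, W3
Minimum job degree is 1, achieved by: J3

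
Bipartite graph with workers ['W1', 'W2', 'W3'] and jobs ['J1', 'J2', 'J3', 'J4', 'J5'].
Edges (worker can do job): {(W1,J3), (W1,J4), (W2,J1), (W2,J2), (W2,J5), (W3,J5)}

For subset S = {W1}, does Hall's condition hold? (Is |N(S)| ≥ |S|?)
Yes: |N(S)| = 2, |S| = 1

Subset S = {W1}
Neighbors N(S) = {J3, J4}

|N(S)| = 2, |S| = 1
Hall's condition: |N(S)| ≥ |S| is satisfied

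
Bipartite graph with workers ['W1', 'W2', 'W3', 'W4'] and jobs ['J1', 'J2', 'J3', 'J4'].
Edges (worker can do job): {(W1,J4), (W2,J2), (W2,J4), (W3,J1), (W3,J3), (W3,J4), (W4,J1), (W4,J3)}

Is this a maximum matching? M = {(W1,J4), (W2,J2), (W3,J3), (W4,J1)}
Yes, size 4 is maximum

Proposed matching has size 4.
Maximum matching size for this graph: 4.

This is a maximum matching.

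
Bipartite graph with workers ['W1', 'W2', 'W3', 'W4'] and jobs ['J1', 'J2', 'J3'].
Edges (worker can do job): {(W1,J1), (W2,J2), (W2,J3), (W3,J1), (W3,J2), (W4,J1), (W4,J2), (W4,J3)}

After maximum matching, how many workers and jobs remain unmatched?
Unmatched: 1 workers, 0 jobs

Maximum matching size: 3
Workers: 4 total, 3 matched, 1 unmatched
Jobs: 3 total, 3 matched, 0 unmatched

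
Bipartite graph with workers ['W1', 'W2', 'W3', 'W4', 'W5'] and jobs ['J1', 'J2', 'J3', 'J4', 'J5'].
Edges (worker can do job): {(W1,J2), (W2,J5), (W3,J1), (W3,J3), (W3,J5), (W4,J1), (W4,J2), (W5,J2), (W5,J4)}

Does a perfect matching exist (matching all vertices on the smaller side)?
Yes, perfect matching exists (size 5)

Perfect matching: {(W1,J2), (W2,J5), (W3,J3), (W4,J1), (W5,J4)}
All 5 vertices on the smaller side are matched.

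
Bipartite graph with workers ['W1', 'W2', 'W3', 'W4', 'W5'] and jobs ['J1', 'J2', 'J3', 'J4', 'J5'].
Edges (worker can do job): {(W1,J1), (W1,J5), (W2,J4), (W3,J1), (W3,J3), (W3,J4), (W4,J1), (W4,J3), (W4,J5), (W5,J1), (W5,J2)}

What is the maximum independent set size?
Maximum independent set = 5

By König's theorem:
- Min vertex cover = Max matching = 5
- Max independent set = Total vertices - Min vertex cover
- Max independent set = 10 - 5 = 5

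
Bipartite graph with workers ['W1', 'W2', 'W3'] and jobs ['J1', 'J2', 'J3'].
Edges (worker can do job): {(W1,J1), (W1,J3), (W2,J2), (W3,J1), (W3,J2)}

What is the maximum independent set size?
Maximum independent set = 3

By König's theorem:
- Min vertex cover = Max matching = 3
- Max independent set = Total vertices - Min vertex cover
- Max independent set = 6 - 3 = 3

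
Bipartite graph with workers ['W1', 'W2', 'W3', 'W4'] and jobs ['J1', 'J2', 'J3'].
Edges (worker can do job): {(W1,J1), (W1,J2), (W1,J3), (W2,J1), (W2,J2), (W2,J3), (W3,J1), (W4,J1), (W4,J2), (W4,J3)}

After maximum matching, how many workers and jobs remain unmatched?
Unmatched: 1 workers, 0 jobs

Maximum matching size: 3
Workers: 4 total, 3 matched, 1 unmatched
Jobs: 3 total, 3 matched, 0 unmatched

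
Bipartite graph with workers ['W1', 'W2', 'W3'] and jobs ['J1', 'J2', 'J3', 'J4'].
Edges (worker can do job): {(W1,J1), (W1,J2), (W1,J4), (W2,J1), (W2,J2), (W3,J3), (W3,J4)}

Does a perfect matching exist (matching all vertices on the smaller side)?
Yes, perfect matching exists (size 3)

Perfect matching: {(W1,J4), (W2,J1), (W3,J3)}
All 3 vertices on the smaller side are matched.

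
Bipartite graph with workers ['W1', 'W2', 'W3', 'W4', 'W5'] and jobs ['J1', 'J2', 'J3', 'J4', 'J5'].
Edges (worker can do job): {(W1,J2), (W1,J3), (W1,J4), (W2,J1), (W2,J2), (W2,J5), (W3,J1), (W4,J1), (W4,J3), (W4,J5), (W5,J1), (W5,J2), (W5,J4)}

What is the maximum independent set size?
Maximum independent set = 5

By König's theorem:
- Min vertex cover = Max matching = 5
- Max independent set = Total vertices - Min vertex cover
- Max independent set = 10 - 5 = 5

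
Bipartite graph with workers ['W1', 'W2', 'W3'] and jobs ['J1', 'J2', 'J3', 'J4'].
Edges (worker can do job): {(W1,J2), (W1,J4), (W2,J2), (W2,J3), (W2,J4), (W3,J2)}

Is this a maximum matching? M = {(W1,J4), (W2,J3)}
No, size 2 is not maximum

Proposed matching has size 2.
Maximum matching size for this graph: 3.

This is NOT maximum - can be improved to size 3.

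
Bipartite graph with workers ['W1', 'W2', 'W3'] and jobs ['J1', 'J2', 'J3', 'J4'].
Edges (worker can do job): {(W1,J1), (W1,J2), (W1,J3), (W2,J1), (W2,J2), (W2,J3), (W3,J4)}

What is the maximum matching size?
Maximum matching size = 3

Maximum matching: {(W1,J2), (W2,J1), (W3,J4)}
Size: 3

This assigns 3 workers to 3 distinct jobs.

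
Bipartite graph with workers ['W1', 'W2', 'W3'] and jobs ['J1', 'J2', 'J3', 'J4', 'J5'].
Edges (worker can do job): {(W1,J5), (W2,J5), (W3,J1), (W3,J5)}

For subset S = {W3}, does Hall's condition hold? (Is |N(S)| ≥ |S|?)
Yes: |N(S)| = 2, |S| = 1

Subset S = {W3}
Neighbors N(S) = {J1, J5}

|N(S)| = 2, |S| = 1
Hall's condition: |N(S)| ≥ |S| is satisfied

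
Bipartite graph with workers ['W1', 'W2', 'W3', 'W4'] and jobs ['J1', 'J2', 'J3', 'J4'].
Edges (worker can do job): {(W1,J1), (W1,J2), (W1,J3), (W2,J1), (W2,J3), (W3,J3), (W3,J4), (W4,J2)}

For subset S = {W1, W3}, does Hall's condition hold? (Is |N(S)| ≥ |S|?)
Yes: |N(S)| = 4, |S| = 2

Subset S = {W1, W3}
Neighbors N(S) = {J1, J2, J3, J4}

|N(S)| = 4, |S| = 2
Hall's condition: |N(S)| ≥ |S| is satisfied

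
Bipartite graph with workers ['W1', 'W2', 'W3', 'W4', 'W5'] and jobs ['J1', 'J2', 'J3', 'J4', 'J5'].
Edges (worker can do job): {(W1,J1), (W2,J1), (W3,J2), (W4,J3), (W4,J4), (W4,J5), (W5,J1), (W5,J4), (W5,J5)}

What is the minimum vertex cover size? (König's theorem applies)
Minimum vertex cover size = 4

By König's theorem: in bipartite graphs,
min vertex cover = max matching = 4

Maximum matching has size 4, so minimum vertex cover also has size 4.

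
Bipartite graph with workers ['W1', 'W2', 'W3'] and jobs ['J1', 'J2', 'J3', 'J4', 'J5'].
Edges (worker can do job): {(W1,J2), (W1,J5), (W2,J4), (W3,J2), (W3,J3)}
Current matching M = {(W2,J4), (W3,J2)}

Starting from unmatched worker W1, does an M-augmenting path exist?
Yes: W1 → J2 → W3 → J3

An M-augmenting path alternates non-matching / matching edges, starting and ending at unmatched vertices.
Path: W1 → J2 → W3 → J3
(J3 is unmatched in M, so the path is augmenting.)
Flipping edges along this path would increase |M| from 2 to 3.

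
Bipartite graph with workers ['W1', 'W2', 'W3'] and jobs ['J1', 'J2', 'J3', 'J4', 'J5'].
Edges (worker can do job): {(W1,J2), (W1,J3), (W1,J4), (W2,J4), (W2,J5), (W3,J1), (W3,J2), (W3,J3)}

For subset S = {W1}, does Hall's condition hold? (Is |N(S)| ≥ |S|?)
Yes: |N(S)| = 3, |S| = 1

Subset S = {W1}
Neighbors N(S) = {J2, J3, J4}

|N(S)| = 3, |S| = 1
Hall's condition: |N(S)| ≥ |S| is satisfied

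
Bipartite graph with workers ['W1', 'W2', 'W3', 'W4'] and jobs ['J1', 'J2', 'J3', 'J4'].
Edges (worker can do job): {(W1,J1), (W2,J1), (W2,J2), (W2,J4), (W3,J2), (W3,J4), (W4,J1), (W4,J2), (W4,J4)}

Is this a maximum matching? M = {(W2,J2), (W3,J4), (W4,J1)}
Yes, size 3 is maximum

Proposed matching has size 3.
Maximum matching size for this graph: 3.

This is a maximum matching.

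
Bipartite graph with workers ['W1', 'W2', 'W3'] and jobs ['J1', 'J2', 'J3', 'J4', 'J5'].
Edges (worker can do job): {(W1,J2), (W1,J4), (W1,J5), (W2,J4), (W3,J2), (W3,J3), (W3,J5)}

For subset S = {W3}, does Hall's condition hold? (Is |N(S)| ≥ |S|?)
Yes: |N(S)| = 3, |S| = 1

Subset S = {W3}
Neighbors N(S) = {J2, J3, J5}

|N(S)| = 3, |S| = 1
Hall's condition: |N(S)| ≥ |S| is satisfied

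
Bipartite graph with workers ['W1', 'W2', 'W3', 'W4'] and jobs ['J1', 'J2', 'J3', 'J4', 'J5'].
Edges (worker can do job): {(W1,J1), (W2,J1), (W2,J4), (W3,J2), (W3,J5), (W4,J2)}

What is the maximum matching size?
Maximum matching size = 4

Maximum matching: {(W1,J1), (W2,J4), (W3,J5), (W4,J2)}
Size: 4

This assigns 4 workers to 4 distinct jobs.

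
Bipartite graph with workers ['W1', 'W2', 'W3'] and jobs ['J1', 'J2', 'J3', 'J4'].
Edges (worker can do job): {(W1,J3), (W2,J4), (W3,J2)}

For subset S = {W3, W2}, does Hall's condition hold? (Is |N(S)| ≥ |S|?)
Yes: |N(S)| = 2, |S| = 2

Subset S = {W3, W2}
Neighbors N(S) = {J2, J4}

|N(S)| = 2, |S| = 2
Hall's condition: |N(S)| ≥ |S| is satisfied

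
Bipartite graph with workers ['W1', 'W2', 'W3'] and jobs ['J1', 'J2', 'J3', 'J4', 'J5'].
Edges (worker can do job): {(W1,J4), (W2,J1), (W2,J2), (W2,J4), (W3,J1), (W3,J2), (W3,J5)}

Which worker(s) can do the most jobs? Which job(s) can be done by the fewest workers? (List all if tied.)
Most versatile: W2, W3 (3 jobs); Least covered: J3 (0 workers)

Worker degrees (jobs they can do): W1:1, W2:3, W3:3
Job degrees (workers who can do it): J1:2, J2:2, J3:0, J4:2, J5:1

Maximum worker degree is 3, achieved by: W2, W3
Minimum job degree is 0, achieved by: J3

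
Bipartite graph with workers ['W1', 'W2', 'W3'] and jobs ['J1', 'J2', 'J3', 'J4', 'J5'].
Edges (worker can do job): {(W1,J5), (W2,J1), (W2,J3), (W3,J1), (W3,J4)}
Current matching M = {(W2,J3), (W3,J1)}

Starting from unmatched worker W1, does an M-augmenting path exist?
Yes: W1 → J5

An M-augmenting path alternates non-matching / matching edges, starting and ending at unmatched vertices.
Path: W1 → J5
(J5 is unmatched in M, so the path is augmenting.)
Flipping edges along this path would increase |M| from 2 to 3.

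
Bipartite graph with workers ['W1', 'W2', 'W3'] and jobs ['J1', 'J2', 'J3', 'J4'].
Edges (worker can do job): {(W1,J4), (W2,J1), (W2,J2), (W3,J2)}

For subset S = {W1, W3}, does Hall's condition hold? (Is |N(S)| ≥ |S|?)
Yes: |N(S)| = 2, |S| = 2

Subset S = {W1, W3}
Neighbors N(S) = {J2, J4}

|N(S)| = 2, |S| = 2
Hall's condition: |N(S)| ≥ |S| is satisfied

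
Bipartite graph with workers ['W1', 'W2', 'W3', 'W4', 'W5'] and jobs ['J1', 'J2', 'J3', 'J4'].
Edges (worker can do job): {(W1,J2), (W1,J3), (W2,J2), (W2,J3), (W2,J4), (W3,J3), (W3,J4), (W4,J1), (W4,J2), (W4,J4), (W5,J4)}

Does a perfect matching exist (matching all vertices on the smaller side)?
Yes, perfect matching exists (size 4)

Perfect matching: {(W1,J2), (W3,J3), (W4,J1), (W5,J4)}
All 4 vertices on the smaller side are matched.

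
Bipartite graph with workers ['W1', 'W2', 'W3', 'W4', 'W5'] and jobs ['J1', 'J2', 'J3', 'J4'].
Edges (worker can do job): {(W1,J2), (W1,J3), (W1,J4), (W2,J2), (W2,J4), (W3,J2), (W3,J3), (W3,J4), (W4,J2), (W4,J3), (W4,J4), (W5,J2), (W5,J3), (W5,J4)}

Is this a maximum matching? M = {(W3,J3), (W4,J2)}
No, size 2 is not maximum

Proposed matching has size 2.
Maximum matching size for this graph: 3.

This is NOT maximum - can be improved to size 3.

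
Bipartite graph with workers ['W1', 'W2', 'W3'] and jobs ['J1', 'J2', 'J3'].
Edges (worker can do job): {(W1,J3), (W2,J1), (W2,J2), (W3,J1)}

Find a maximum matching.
Matching: {(W1,J3), (W2,J2), (W3,J1)}

Maximum matching (size 3):
  W1 → J3
  W2 → J2
  W3 → J1

Each worker is assigned to at most one job, and each job to at most one worker.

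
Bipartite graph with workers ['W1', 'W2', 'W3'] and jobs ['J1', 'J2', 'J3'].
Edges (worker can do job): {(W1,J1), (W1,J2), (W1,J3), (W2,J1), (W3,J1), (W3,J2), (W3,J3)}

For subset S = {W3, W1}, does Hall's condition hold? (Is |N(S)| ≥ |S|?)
Yes: |N(S)| = 3, |S| = 2

Subset S = {W3, W1}
Neighbors N(S) = {J1, J2, J3}

|N(S)| = 3, |S| = 2
Hall's condition: |N(S)| ≥ |S| is satisfied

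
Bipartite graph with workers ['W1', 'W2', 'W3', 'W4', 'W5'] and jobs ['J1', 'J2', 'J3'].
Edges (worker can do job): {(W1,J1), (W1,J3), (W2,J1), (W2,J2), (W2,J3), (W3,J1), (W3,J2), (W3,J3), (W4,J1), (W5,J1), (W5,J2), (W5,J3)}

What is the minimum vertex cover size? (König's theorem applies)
Minimum vertex cover size = 3

By König's theorem: in bipartite graphs,
min vertex cover = max matching = 3

Maximum matching has size 3, so minimum vertex cover also has size 3.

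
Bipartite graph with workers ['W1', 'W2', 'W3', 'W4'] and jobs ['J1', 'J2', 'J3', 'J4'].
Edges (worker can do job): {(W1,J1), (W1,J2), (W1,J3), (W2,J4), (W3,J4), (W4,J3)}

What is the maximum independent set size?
Maximum independent set = 5

By König's theorem:
- Min vertex cover = Max matching = 3
- Max independent set = Total vertices - Min vertex cover
- Max independent set = 8 - 3 = 5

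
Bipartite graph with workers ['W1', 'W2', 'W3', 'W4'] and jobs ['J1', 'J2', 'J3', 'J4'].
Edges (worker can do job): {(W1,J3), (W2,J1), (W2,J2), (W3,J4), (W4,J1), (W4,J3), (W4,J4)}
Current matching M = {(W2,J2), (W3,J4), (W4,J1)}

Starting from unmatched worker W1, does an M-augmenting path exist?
Yes: W1 → J3

An M-augmenting path alternates non-matching / matching edges, starting and ending at unmatched vertices.
Path: W1 → J3
(J3 is unmatched in M, so the path is augmenting.)
Flipping edges along this path would increase |M| from 3 to 4.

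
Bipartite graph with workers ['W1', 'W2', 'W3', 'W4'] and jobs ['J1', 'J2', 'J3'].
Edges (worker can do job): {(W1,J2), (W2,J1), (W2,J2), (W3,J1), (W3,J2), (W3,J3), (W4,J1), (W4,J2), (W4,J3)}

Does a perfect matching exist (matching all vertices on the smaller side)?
Yes, perfect matching exists (size 3)

Perfect matching: {(W1,J2), (W3,J3), (W4,J1)}
All 3 vertices on the smaller side are matched.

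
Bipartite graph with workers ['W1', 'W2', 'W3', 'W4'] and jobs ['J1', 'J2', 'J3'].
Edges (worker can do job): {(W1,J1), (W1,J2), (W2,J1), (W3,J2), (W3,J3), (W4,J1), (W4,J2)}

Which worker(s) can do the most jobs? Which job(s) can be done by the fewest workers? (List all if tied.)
Most versatile: W1, W3, W4 (2 jobs); Least covered: J3 (1 workers)

Worker degrees (jobs they can do): W1:2, W2:1, W3:2, W4:2
Job degrees (workers who can do it): J1:3, J2:3, J3:1

Maximum worker degree is 2, achieved by: W1, W3, W4
Minimum job degree is 1, achieved by: J3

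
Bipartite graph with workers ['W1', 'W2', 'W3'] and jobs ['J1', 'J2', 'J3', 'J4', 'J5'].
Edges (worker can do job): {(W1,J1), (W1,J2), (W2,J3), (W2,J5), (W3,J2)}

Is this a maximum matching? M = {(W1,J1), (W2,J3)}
No, size 2 is not maximum

Proposed matching has size 2.
Maximum matching size for this graph: 3.

This is NOT maximum - can be improved to size 3.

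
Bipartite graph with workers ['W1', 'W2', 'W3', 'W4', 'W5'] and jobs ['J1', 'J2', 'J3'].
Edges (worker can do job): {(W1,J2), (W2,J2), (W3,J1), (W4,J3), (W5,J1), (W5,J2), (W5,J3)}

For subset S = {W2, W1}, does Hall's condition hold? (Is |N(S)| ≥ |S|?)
No: |N(S)| = 1, |S| = 2

Subset S = {W2, W1}
Neighbors N(S) = {J2}

|N(S)| = 1, |S| = 2
Hall's condition: |N(S)| ≥ |S| is NOT satisfied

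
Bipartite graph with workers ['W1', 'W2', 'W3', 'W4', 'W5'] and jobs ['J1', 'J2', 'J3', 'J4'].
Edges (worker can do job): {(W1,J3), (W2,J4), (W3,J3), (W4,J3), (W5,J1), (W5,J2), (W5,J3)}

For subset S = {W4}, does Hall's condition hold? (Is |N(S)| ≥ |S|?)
Yes: |N(S)| = 1, |S| = 1

Subset S = {W4}
Neighbors N(S) = {J3}

|N(S)| = 1, |S| = 1
Hall's condition: |N(S)| ≥ |S| is satisfied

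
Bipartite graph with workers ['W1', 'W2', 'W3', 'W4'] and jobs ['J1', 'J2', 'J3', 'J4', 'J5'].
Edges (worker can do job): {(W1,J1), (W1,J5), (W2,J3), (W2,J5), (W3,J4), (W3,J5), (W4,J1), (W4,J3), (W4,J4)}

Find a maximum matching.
Matching: {(W1,J1), (W2,J5), (W3,J4), (W4,J3)}

Maximum matching (size 4):
  W1 → J1
  W2 → J5
  W3 → J4
  W4 → J3

Each worker is assigned to at most one job, and each job to at most one worker.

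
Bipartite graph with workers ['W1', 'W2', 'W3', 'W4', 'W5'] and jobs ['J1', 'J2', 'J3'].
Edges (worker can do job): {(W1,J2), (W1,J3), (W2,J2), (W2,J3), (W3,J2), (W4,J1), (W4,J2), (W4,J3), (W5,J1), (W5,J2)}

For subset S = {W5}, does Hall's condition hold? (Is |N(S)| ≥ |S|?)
Yes: |N(S)| = 2, |S| = 1

Subset S = {W5}
Neighbors N(S) = {J1, J2}

|N(S)| = 2, |S| = 1
Hall's condition: |N(S)| ≥ |S| is satisfied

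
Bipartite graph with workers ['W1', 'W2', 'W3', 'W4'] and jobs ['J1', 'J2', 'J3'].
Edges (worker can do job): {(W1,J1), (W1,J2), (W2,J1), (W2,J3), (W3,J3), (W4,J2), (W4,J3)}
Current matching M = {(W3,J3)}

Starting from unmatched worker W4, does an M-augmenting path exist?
Yes: W4 → J2

An M-augmenting path alternates non-matching / matching edges, starting and ending at unmatched vertices.
Path: W4 → J2
(J2 is unmatched in M, so the path is augmenting.)
Flipping edges along this path would increase |M| from 1 to 2.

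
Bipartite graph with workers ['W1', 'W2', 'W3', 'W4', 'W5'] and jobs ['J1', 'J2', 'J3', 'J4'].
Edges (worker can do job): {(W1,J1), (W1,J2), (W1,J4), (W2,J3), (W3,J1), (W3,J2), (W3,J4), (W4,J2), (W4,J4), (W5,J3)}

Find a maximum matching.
Matching: {(W1,J1), (W3,J4), (W4,J2), (W5,J3)}

Maximum matching (size 4):
  W1 → J1
  W3 → J4
  W4 → J2
  W5 → J3

Each worker is assigned to at most one job, and each job to at most one worker.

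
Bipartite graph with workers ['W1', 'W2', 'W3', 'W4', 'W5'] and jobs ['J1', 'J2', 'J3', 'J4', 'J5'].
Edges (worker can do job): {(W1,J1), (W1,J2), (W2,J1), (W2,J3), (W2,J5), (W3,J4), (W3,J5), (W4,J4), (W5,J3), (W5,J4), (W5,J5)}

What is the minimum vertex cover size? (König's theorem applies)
Minimum vertex cover size = 5

By König's theorem: in bipartite graphs,
min vertex cover = max matching = 5

Maximum matching has size 5, so minimum vertex cover also has size 5.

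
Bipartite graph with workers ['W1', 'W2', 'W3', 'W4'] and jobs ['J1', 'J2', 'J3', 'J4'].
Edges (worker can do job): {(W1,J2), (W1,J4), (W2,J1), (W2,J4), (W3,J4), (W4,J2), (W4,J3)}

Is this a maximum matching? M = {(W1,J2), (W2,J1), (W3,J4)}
No, size 3 is not maximum

Proposed matching has size 3.
Maximum matching size for this graph: 4.

This is NOT maximum - can be improved to size 4.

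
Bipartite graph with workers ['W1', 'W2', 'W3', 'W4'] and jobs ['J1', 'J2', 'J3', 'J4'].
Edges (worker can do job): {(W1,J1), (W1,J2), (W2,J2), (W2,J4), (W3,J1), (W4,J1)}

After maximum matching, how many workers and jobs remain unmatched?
Unmatched: 1 workers, 1 jobs

Maximum matching size: 3
Workers: 4 total, 3 matched, 1 unmatched
Jobs: 4 total, 3 matched, 1 unmatched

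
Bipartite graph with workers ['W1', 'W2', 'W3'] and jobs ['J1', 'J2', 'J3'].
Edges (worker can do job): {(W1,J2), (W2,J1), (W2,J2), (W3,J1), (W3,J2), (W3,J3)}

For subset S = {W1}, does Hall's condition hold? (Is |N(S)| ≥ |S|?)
Yes: |N(S)| = 1, |S| = 1

Subset S = {W1}
Neighbors N(S) = {J2}

|N(S)| = 1, |S| = 1
Hall's condition: |N(S)| ≥ |S| is satisfied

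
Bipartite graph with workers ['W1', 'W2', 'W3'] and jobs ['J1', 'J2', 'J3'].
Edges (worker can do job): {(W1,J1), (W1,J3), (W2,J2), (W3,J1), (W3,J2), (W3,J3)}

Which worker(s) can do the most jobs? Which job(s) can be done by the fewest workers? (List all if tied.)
Most versatile: W3 (3 jobs); Least covered: J1, J2, J3 (2 workers)

Worker degrees (jobs they can do): W1:2, W2:1, W3:3
Job degrees (workers who can do it): J1:2, J2:2, J3:2

Maximum worker degree is 3, achieved by: W3
Minimum job degree is 2, achieved by: J1, J2, J3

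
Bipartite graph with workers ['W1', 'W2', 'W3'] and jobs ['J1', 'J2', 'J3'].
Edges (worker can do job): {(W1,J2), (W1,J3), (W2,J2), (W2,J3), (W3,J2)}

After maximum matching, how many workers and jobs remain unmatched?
Unmatched: 1 workers, 1 jobs

Maximum matching size: 2
Workers: 3 total, 2 matched, 1 unmatched
Jobs: 3 total, 2 matched, 1 unmatched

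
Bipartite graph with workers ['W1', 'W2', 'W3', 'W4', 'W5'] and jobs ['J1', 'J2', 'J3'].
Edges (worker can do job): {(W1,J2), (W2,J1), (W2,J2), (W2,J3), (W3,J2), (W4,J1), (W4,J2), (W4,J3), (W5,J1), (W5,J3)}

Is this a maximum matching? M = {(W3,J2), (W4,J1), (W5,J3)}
Yes, size 3 is maximum

Proposed matching has size 3.
Maximum matching size for this graph: 3.

This is a maximum matching.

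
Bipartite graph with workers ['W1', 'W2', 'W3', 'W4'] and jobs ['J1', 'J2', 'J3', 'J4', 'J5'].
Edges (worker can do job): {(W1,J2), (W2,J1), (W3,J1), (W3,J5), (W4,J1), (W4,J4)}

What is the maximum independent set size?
Maximum independent set = 5

By König's theorem:
- Min vertex cover = Max matching = 4
- Max independent set = Total vertices - Min vertex cover
- Max independent set = 9 - 4 = 5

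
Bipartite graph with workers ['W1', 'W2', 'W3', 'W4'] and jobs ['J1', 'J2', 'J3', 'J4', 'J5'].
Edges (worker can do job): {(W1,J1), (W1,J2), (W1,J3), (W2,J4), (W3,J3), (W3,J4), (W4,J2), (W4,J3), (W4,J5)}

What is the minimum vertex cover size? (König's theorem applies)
Minimum vertex cover size = 4

By König's theorem: in bipartite graphs,
min vertex cover = max matching = 4

Maximum matching has size 4, so minimum vertex cover also has size 4.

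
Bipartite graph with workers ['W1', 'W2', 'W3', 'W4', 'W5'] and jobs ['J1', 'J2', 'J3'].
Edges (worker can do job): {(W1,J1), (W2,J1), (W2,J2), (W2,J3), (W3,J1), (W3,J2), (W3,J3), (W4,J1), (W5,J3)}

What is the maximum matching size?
Maximum matching size = 3

Maximum matching: {(W2,J2), (W3,J3), (W4,J1)}
Size: 3

This assigns 3 workers to 3 distinct jobs.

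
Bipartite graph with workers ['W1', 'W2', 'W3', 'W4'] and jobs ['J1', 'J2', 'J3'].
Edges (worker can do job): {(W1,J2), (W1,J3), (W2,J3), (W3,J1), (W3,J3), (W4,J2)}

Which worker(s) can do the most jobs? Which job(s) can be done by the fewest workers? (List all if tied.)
Most versatile: W1, W3 (2 jobs); Least covered: J1 (1 workers)

Worker degrees (jobs they can do): W1:2, W2:1, W3:2, W4:1
Job degrees (workers who can do it): J1:1, J2:2, J3:3

Maximum worker degree is 2, achieved by: W1, W3
Minimum job degree is 1, achieved by: J1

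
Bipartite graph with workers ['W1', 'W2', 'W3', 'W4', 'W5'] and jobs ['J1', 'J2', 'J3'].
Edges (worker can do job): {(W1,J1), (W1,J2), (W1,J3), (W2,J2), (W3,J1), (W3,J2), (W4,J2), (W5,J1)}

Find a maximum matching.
Matching: {(W1,J3), (W3,J2), (W5,J1)}

Maximum matching (size 3):
  W1 → J3
  W3 → J2
  W5 → J1

Each worker is assigned to at most one job, and each job to at most one worker.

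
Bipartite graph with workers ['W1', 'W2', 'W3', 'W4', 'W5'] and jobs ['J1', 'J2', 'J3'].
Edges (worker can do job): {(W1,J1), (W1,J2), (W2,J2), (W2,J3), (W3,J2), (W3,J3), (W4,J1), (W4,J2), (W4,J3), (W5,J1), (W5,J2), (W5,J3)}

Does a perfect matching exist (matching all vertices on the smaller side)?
Yes, perfect matching exists (size 3)

Perfect matching: {(W3,J3), (W4,J2), (W5,J1)}
All 3 vertices on the smaller side are matched.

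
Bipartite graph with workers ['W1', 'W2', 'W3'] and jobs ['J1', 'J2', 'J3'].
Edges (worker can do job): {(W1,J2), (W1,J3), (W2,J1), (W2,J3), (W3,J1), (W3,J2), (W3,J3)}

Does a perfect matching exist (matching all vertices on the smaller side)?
Yes, perfect matching exists (size 3)

Perfect matching: {(W1,J2), (W2,J3), (W3,J1)}
All 3 vertices on the smaller side are matched.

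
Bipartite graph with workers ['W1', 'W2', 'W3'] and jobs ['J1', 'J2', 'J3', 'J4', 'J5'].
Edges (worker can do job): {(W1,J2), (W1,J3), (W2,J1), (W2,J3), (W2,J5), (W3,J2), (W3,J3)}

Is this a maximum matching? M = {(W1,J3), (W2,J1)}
No, size 2 is not maximum

Proposed matching has size 2.
Maximum matching size for this graph: 3.

This is NOT maximum - can be improved to size 3.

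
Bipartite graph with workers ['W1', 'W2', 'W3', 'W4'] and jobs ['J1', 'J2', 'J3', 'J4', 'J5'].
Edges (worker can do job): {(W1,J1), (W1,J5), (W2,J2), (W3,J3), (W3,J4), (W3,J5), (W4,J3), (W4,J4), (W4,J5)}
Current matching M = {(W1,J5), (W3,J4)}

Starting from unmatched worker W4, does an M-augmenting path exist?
Yes: W4 → J3

An M-augmenting path alternates non-matching / matching edges, starting and ending at unmatched vertices.
Path: W4 → J3
(J3 is unmatched in M, so the path is augmenting.)
Flipping edges along this path would increase |M| from 2 to 3.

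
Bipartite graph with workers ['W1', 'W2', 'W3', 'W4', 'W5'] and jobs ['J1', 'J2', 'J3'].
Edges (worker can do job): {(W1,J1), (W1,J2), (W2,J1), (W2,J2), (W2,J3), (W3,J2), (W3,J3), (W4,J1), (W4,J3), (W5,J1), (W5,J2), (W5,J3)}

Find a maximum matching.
Matching: {(W3,J2), (W4,J1), (W5,J3)}

Maximum matching (size 3):
  W3 → J2
  W4 → J1
  W5 → J3

Each worker is assigned to at most one job, and each job to at most one worker.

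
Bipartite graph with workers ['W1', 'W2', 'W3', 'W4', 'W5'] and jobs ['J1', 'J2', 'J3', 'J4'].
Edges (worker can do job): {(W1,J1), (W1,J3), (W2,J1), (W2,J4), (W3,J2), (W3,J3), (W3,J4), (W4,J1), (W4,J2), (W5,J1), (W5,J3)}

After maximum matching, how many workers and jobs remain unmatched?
Unmatched: 1 workers, 0 jobs

Maximum matching size: 4
Workers: 5 total, 4 matched, 1 unmatched
Jobs: 4 total, 4 matched, 0 unmatched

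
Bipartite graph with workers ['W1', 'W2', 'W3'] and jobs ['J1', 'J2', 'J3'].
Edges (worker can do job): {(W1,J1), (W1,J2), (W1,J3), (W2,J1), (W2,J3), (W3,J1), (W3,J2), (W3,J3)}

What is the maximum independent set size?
Maximum independent set = 3

By König's theorem:
- Min vertex cover = Max matching = 3
- Max independent set = Total vertices - Min vertex cover
- Max independent set = 6 - 3 = 3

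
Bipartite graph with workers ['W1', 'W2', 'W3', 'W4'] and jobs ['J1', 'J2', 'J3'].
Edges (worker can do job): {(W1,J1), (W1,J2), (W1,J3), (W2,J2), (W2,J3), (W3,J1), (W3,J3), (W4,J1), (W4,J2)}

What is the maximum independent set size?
Maximum independent set = 4

By König's theorem:
- Min vertex cover = Max matching = 3
- Max independent set = Total vertices - Min vertex cover
- Max independent set = 7 - 3 = 4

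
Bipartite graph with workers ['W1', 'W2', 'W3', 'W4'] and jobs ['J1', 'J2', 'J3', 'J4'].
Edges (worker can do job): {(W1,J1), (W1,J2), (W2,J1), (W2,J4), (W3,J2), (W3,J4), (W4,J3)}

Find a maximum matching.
Matching: {(W1,J1), (W2,J4), (W3,J2), (W4,J3)}

Maximum matching (size 4):
  W1 → J1
  W2 → J4
  W3 → J2
  W4 → J3

Each worker is assigned to at most one job, and each job to at most one worker.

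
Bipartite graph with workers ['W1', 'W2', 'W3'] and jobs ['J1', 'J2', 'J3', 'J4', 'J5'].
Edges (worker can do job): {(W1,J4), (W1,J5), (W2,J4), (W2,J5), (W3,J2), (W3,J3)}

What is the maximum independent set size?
Maximum independent set = 5

By König's theorem:
- Min vertex cover = Max matching = 3
- Max independent set = Total vertices - Min vertex cover
- Max independent set = 8 - 3 = 5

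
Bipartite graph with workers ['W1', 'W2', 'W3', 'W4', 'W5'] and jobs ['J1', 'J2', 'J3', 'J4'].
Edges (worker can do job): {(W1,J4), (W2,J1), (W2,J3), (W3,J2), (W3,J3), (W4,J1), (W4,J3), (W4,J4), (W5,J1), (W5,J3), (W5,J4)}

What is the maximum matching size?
Maximum matching size = 4

Maximum matching: {(W2,J3), (W3,J2), (W4,J4), (W5,J1)}
Size: 4

This assigns 4 workers to 4 distinct jobs.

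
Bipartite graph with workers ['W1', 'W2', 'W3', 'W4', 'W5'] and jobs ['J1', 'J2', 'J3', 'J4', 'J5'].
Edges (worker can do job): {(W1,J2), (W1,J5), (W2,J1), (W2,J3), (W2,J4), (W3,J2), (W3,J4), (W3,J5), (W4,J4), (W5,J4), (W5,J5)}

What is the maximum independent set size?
Maximum independent set = 6

By König's theorem:
- Min vertex cover = Max matching = 4
- Max independent set = Total vertices - Min vertex cover
- Max independent set = 10 - 4 = 6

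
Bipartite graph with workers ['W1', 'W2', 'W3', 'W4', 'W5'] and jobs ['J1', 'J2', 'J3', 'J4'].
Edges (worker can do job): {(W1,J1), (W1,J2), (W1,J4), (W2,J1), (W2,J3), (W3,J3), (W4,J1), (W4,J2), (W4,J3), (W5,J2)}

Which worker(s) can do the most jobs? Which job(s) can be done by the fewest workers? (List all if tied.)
Most versatile: W1, W4 (3 jobs); Least covered: J4 (1 workers)

Worker degrees (jobs they can do): W1:3, W2:2, W3:1, W4:3, W5:1
Job degrees (workers who can do it): J1:3, J2:3, J3:3, J4:1

Maximum worker degree is 3, achieved by: W1, W4
Minimum job degree is 1, achieved by: J4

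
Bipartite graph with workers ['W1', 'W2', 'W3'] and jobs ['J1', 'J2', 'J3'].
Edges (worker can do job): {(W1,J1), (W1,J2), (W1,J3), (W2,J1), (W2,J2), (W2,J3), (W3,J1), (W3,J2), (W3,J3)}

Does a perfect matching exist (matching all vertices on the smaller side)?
Yes, perfect matching exists (size 3)

Perfect matching: {(W1,J3), (W2,J1), (W3,J2)}
All 3 vertices on the smaller side are matched.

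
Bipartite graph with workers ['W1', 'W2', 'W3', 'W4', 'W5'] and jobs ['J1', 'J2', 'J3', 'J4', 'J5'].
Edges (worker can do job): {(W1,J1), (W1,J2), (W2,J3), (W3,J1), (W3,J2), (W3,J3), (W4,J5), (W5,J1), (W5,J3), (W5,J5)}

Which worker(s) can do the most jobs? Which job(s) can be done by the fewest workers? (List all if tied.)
Most versatile: W3, W5 (3 jobs); Least covered: J4 (0 workers)

Worker degrees (jobs they can do): W1:2, W2:1, W3:3, W4:1, W5:3
Job degrees (workers who can do it): J1:3, J2:2, J3:3, J4:0, J5:2

Maximum worker degree is 3, achieved by: W3, W5
Minimum job degree is 0, achieved by: J4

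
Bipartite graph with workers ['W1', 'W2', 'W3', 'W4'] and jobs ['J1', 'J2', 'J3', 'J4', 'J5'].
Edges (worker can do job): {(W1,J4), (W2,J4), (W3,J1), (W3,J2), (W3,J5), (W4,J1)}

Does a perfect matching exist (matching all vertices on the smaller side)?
No, maximum matching has size 3 < 4

Maximum matching has size 3, need 4 for perfect matching.
Unmatched workers: ['W2']
Unmatched jobs: ['J3', 'J2']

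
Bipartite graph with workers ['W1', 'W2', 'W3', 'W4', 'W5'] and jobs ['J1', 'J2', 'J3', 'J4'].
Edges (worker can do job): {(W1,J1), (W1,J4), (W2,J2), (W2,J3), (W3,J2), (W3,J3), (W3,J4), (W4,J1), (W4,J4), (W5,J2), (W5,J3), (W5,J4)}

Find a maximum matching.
Matching: {(W1,J1), (W3,J2), (W4,J4), (W5,J3)}

Maximum matching (size 4):
  W1 → J1
  W3 → J2
  W4 → J4
  W5 → J3

Each worker is assigned to at most one job, and each job to at most one worker.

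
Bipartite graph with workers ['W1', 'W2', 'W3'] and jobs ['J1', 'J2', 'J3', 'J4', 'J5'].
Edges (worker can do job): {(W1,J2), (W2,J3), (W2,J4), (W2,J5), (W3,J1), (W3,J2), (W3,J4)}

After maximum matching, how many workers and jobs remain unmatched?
Unmatched: 0 workers, 2 jobs

Maximum matching size: 3
Workers: 3 total, 3 matched, 0 unmatched
Jobs: 5 total, 3 matched, 2 unmatched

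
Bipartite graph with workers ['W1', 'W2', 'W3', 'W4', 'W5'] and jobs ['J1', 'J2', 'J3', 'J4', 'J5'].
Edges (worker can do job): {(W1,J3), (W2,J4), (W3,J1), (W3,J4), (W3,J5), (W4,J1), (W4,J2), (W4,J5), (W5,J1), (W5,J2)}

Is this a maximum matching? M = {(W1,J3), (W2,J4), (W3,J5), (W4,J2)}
No, size 4 is not maximum

Proposed matching has size 4.
Maximum matching size for this graph: 5.

This is NOT maximum - can be improved to size 5.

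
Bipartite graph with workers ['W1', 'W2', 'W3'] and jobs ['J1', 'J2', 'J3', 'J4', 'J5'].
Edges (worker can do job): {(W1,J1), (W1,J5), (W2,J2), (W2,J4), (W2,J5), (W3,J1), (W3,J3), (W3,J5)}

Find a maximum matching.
Matching: {(W1,J5), (W2,J4), (W3,J3)}

Maximum matching (size 3):
  W1 → J5
  W2 → J4
  W3 → J3

Each worker is assigned to at most one job, and each job to at most one worker.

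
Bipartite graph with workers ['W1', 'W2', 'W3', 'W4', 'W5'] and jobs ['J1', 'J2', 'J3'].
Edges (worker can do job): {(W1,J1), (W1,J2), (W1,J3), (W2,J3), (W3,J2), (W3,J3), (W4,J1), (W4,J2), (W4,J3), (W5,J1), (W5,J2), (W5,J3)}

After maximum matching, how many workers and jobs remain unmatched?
Unmatched: 2 workers, 0 jobs

Maximum matching size: 3
Workers: 5 total, 3 matched, 2 unmatched
Jobs: 3 total, 3 matched, 0 unmatched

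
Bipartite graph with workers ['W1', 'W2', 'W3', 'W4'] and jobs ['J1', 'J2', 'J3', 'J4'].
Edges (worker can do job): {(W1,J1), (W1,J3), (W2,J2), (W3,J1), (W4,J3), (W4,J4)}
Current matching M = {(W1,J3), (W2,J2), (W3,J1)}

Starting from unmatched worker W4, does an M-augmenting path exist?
Yes: W4 → J4

An M-augmenting path alternates non-matching / matching edges, starting and ending at unmatched vertices.
Path: W4 → J4
(J4 is unmatched in M, so the path is augmenting.)
Flipping edges along this path would increase |M| from 3 to 4.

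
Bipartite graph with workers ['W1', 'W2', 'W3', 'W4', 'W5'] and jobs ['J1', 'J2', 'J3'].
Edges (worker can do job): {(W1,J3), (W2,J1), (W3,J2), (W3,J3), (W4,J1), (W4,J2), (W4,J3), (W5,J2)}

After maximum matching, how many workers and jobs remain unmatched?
Unmatched: 2 workers, 0 jobs

Maximum matching size: 3
Workers: 5 total, 3 matched, 2 unmatched
Jobs: 3 total, 3 matched, 0 unmatched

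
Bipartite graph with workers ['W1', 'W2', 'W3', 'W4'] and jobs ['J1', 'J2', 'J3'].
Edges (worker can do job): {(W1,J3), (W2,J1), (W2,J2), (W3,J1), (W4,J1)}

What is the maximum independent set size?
Maximum independent set = 4

By König's theorem:
- Min vertex cover = Max matching = 3
- Max independent set = Total vertices - Min vertex cover
- Max independent set = 7 - 3 = 4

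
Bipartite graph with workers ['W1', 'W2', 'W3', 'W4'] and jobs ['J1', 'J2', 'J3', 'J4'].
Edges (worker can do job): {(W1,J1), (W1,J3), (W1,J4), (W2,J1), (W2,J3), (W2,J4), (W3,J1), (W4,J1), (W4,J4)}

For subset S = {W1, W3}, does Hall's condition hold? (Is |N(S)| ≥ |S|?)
Yes: |N(S)| = 3, |S| = 2

Subset S = {W1, W3}
Neighbors N(S) = {J1, J3, J4}

|N(S)| = 3, |S| = 2
Hall's condition: |N(S)| ≥ |S| is satisfied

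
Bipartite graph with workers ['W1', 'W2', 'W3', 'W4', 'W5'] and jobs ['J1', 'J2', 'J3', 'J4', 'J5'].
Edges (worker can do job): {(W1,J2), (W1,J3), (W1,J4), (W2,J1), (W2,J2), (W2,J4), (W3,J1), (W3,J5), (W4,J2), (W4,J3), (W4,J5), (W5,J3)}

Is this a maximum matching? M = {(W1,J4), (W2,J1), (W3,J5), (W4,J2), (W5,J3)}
Yes, size 5 is maximum

Proposed matching has size 5.
Maximum matching size for this graph: 5.

This is a maximum matching.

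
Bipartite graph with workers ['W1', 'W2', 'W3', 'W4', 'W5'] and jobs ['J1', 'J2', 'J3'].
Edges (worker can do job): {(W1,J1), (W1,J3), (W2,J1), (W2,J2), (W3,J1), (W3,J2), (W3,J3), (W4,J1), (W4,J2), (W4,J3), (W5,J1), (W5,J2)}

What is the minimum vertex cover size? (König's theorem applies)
Minimum vertex cover size = 3

By König's theorem: in bipartite graphs,
min vertex cover = max matching = 3

Maximum matching has size 3, so minimum vertex cover also has size 3.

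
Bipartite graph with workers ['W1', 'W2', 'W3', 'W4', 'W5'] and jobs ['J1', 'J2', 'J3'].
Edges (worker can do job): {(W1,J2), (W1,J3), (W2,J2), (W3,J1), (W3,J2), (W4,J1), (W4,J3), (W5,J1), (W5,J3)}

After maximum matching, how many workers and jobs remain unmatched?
Unmatched: 2 workers, 0 jobs

Maximum matching size: 3
Workers: 5 total, 3 matched, 2 unmatched
Jobs: 3 total, 3 matched, 0 unmatched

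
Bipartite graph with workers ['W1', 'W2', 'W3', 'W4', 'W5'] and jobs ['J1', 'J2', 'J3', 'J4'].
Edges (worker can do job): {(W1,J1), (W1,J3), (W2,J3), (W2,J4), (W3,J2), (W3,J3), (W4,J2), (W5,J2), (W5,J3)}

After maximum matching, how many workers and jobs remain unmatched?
Unmatched: 1 workers, 0 jobs

Maximum matching size: 4
Workers: 5 total, 4 matched, 1 unmatched
Jobs: 4 total, 4 matched, 0 unmatched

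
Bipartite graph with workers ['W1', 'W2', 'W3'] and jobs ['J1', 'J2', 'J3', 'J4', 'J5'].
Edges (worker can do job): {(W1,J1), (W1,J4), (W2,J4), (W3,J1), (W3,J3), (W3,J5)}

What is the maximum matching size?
Maximum matching size = 3

Maximum matching: {(W1,J1), (W2,J4), (W3,J3)}
Size: 3

This assigns 3 workers to 3 distinct jobs.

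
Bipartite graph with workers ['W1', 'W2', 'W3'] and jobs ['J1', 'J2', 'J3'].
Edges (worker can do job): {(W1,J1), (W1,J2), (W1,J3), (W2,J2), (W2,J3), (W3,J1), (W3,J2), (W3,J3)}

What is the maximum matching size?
Maximum matching size = 3

Maximum matching: {(W1,J1), (W2,J3), (W3,J2)}
Size: 3

This assigns 3 workers to 3 distinct jobs.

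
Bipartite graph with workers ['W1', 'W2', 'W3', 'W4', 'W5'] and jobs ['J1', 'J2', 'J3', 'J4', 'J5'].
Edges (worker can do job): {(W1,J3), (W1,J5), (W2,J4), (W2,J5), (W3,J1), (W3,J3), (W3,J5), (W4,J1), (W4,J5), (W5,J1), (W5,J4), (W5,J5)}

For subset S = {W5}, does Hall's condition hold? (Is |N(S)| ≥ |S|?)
Yes: |N(S)| = 3, |S| = 1

Subset S = {W5}
Neighbors N(S) = {J1, J4, J5}

|N(S)| = 3, |S| = 1
Hall's condition: |N(S)| ≥ |S| is satisfied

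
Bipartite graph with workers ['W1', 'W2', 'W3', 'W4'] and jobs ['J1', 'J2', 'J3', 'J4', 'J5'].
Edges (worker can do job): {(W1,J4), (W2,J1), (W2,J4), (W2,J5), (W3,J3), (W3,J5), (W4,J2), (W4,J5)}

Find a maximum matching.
Matching: {(W1,J4), (W2,J1), (W3,J5), (W4,J2)}

Maximum matching (size 4):
  W1 → J4
  W2 → J1
  W3 → J5
  W4 → J2

Each worker is assigned to at most one job, and each job to at most one worker.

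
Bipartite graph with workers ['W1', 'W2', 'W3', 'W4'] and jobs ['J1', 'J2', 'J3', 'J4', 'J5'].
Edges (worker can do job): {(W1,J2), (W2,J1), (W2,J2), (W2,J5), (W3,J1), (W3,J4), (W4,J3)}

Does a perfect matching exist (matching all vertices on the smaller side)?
Yes, perfect matching exists (size 4)

Perfect matching: {(W1,J2), (W2,J5), (W3,J1), (W4,J3)}
All 4 vertices on the smaller side are matched.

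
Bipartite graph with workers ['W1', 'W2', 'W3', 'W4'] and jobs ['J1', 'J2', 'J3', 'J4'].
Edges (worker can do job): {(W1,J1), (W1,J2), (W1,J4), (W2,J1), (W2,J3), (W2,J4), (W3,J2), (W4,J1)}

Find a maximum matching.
Matching: {(W1,J4), (W2,J3), (W3,J2), (W4,J1)}

Maximum matching (size 4):
  W1 → J4
  W2 → J3
  W3 → J2
  W4 → J1

Each worker is assigned to at most one job, and each job to at most one worker.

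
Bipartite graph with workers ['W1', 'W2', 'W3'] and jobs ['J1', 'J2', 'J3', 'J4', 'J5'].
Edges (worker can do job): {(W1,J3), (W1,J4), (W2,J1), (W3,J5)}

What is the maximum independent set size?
Maximum independent set = 5

By König's theorem:
- Min vertex cover = Max matching = 3
- Max independent set = Total vertices - Min vertex cover
- Max independent set = 8 - 3 = 5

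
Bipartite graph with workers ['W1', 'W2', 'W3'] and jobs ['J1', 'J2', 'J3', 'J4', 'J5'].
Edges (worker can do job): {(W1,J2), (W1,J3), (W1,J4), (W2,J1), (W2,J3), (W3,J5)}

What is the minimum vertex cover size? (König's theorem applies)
Minimum vertex cover size = 3

By König's theorem: in bipartite graphs,
min vertex cover = max matching = 3

Maximum matching has size 3, so minimum vertex cover also has size 3.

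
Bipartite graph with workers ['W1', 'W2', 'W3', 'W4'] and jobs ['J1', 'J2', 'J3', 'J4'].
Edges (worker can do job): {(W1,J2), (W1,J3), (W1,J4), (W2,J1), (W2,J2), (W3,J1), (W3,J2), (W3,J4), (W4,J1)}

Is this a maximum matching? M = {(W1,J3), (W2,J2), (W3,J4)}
No, size 3 is not maximum

Proposed matching has size 3.
Maximum matching size for this graph: 4.

This is NOT maximum - can be improved to size 4.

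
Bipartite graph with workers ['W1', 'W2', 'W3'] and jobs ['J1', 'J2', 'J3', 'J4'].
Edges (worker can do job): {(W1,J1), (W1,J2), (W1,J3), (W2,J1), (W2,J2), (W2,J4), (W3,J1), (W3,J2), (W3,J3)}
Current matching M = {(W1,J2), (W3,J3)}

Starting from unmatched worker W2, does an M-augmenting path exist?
Yes: W2 → J4

An M-augmenting path alternates non-matching / matching edges, starting and ending at unmatched vertices.
Path: W2 → J4
(J4 is unmatched in M, so the path is augmenting.)
Flipping edges along this path would increase |M| from 2 to 3.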